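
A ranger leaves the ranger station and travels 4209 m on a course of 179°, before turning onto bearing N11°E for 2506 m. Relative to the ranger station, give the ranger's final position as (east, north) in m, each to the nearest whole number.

(552, -1748)

Leg 1 (179°, 4209 m): east 4209 sin 179° = 73.46, north 4209 cos 179° = -4208.36
Leg 2 (N11°E, 2506 m): east 2506 sin 11° = 478.17, north 2506 cos 11° = 2459.96
Summing: 551.62 m east, -1748.40 m north → (552, -1748).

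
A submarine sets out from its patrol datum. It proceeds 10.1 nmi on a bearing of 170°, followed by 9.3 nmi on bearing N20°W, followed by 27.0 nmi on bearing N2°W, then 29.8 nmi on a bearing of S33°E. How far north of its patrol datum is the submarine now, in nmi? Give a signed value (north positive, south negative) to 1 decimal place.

0.8 nmi

Leg 1 (170°, 10.1 nmi): east 10.1 sin 170° = 1.75, north 10.1 cos 170° = -9.95
Leg 2 (N20°W, 9.3 nmi): east 9.3 sin 340° = -3.18, north 9.3 cos 340° = 8.74
Leg 3 (N2°W, 27.0 nmi): east 27.0 sin 358° = -0.94, north 27.0 cos 358° = 26.98
Leg 4 (S33°E, 29.8 nmi): east 29.8 sin 147° = 16.23, north 29.8 cos 147° = -24.99
Net north component: 0.78 nmi.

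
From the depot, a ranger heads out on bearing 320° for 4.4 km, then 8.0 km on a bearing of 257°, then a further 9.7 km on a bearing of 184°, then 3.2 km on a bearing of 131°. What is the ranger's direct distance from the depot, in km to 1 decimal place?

13.5 km

Leg 1 (320°, 4.4 km): east 4.4 sin 320° = -2.83, north 4.4 cos 320° = 3.37
Leg 2 (257°, 8.0 km): east 8.0 sin 257° = -7.79, north 8.0 cos 257° = -1.80
Leg 3 (184°, 9.7 km): east 9.7 sin 184° = -0.68, north 9.7 cos 184° = -9.68
Leg 4 (131°, 3.2 km): east 3.2 sin 131° = 2.42, north 3.2 cos 131° = -2.10
Net: -8.88 east, -10.20 north. Distance = √((-8.88)² + (-10.20)²) = 13.531 km.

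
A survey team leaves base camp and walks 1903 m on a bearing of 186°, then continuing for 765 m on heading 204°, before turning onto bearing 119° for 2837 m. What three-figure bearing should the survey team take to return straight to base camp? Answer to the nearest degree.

Leg 1 (186°, 1903 m): east 1903 sin 186° = -198.92, north 1903 cos 186° = -1892.58
Leg 2 (204°, 765 m): east 765 sin 204° = -311.15, north 765 cos 204° = -698.86
Leg 3 (119°, 2837 m): east 2837 sin 119° = 2481.30, north 2837 cos 119° = -1375.40
Net displacement: 1971.22 east, -3966.84 north. Direction back to start is (-1971.22, 3966.84): bearing = atan2(-1971.22, 3966.84) mod 360° = 333.58° ≈ 334°.

334°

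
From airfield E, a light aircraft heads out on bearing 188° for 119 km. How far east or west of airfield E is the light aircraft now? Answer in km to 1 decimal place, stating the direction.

16.6 km west

Leg 1 (188°, 119 km): east 119 sin 188° = -16.56, north 119 cos 188° = -117.84
Net east component: -16.56 km.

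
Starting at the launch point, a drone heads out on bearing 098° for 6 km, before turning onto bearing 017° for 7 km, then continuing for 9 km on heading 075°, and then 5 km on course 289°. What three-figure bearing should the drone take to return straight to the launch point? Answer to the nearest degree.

Leg 1 (098°, 6 km): east 6 sin 98° = 5.94, north 6 cos 98° = -0.84
Leg 2 (017°, 7 km): east 7 sin 17° = 2.05, north 7 cos 17° = 6.69
Leg 3 (075°, 9 km): east 9 sin 75° = 8.69, north 9 cos 75° = 2.33
Leg 4 (289°, 5 km): east 5 sin 289° = -4.73, north 5 cos 289° = 1.63
Net displacement: 11.95 east, 9.82 north. Direction back to start is (-11.95, -9.82): bearing = atan2(-11.95, -9.82) mod 360° = 230.61° ≈ 231°.

231°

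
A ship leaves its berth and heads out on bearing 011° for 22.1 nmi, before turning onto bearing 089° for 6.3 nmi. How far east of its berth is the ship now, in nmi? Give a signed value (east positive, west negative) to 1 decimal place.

10.5 nmi

Leg 1 (011°, 22.1 nmi): east 22.1 sin 11° = 4.22, north 22.1 cos 11° = 21.69
Leg 2 (089°, 6.3 nmi): east 6.3 sin 89° = 6.30, north 6.3 cos 89° = 0.11
Net east component: 10.52 nmi.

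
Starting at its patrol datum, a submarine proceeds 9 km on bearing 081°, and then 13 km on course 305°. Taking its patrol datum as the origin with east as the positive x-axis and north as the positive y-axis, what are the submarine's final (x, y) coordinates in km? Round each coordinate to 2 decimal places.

(-1.76, 8.86)

Leg 1 (081°, 9 km): east 9 sin 81° = 8.89, north 9 cos 81° = 1.41
Leg 2 (305°, 13 km): east 13 sin 305° = -10.65, north 13 cos 305° = 7.46
Summing: -1.76 km east, 8.86 km north → (-1.76, 8.86).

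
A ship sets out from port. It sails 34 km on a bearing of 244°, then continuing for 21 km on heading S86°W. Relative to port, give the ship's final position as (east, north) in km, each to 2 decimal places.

Leg 1 (244°, 34 km): east 34 sin 244° = -30.56, north 34 cos 244° = -14.90
Leg 2 (S86°W, 21 km): east 21 sin 266° = -20.95, north 21 cos 266° = -1.46
Summing: -51.51 km east, -16.37 km north → (-51.51, -16.37).

(-51.51, -16.37)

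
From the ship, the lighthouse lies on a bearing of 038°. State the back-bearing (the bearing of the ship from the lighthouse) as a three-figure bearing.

Back-bearing = 038° + 180° = 218°.

218°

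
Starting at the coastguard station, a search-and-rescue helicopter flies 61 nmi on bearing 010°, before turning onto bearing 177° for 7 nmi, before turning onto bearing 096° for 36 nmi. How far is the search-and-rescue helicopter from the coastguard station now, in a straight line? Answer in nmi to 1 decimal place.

Leg 1 (010°, 61 nmi): east 61 sin 10° = 10.59, north 61 cos 10° = 60.07
Leg 2 (177°, 7 nmi): east 7 sin 177° = 0.37, north 7 cos 177° = -6.99
Leg 3 (096°, 36 nmi): east 36 sin 96° = 35.80, north 36 cos 96° = -3.76
Net: 46.76 east, 49.32 north. Distance = √((46.76)² + (49.32)²) = 67.964 nmi.

68.0 nmi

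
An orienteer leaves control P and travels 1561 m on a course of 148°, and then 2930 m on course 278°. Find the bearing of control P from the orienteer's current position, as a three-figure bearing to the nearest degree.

Leg 1 (148°, 1561 m): east 1561 sin 148° = 827.20, north 1561 cos 148° = -1323.80
Leg 2 (278°, 2930 m): east 2930 sin 278° = -2901.49, north 2930 cos 278° = 407.78
Net displacement: -2074.28 east, -916.03 north. Direction back to start is (2074.28, 916.03): bearing = atan2(2074.28, 916.03) mod 360° = 66.17° ≈ 066°.

066°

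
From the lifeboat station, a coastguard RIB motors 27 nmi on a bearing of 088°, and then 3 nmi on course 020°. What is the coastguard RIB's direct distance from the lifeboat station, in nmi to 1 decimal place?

Leg 1 (088°, 27 nmi): east 27 sin 88° = 26.98, north 27 cos 88° = 0.94
Leg 2 (020°, 3 nmi): east 3 sin 20° = 1.03, north 3 cos 20° = 2.82
Net: 28.01 east, 3.76 north. Distance = √((28.01)² + (3.76)²) = 28.261 nmi.

28.3 nmi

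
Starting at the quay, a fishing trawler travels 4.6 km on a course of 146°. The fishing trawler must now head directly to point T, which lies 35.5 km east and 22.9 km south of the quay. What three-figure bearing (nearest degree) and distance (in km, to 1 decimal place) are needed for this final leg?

Leg 1 (146°, 4.6 km): east 4.6 sin 146° = 2.57, north 4.6 cos 146° = -3.81
Current position: (2.57, -3.81). Target: (35.5, -22.9). Remaining: Δeast = 32.93, Δnorth = -19.09.
Bearing = atan2(32.93, -19.09) mod 360° = 120.10°; distance = √((32.93)² + (-19.09)²) = 38.060 km.

120°, 38.1 km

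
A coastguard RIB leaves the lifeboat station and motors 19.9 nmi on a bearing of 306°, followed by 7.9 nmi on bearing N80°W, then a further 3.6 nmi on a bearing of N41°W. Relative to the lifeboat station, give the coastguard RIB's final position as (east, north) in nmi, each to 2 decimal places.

(-26.24, 15.79)

Leg 1 (306°, 19.9 nmi): east 19.9 sin 306° = -16.10, north 19.9 cos 306° = 11.70
Leg 2 (N80°W, 7.9 nmi): east 7.9 sin 280° = -7.78, north 7.9 cos 280° = 1.37
Leg 3 (N41°W, 3.6 nmi): east 3.6 sin 319° = -2.36, north 3.6 cos 319° = 2.72
Summing: -26.24 nmi east, 15.79 nmi north → (-26.24, 15.79).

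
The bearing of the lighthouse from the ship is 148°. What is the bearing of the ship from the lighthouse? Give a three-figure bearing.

Back-bearing = 148° + 180° = 328°.

328°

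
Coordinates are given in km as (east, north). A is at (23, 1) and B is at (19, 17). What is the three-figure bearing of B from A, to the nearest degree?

Δeast = 19 − 23 = -4.00; Δnorth = 17 − 1 = 16.00.
Bearing = atan2(Δeast, Δnorth) mod 360° = 345.96° ≈ 346°.

346°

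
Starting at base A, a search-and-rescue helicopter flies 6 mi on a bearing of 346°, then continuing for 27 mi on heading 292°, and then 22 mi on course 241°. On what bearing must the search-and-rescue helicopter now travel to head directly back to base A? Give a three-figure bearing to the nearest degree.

Leg 1 (346°, 6 mi): east 6 sin 346° = -1.45, north 6 cos 346° = 5.82
Leg 2 (292°, 27 mi): east 27 sin 292° = -25.03, north 27 cos 292° = 10.11
Leg 3 (241°, 22 mi): east 22 sin 241° = -19.24, north 22 cos 241° = -10.67
Net displacement: -45.73 east, 5.27 north. Direction back to start is (45.73, -5.27): bearing = atan2(45.73, -5.27) mod 360° = 96.57° ≈ 097°.

097°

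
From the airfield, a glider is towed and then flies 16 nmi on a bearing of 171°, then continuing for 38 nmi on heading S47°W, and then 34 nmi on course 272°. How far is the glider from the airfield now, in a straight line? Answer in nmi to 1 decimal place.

Leg 1 (171°, 16 nmi): east 16 sin 171° = 2.50, north 16 cos 171° = -15.80
Leg 2 (S47°W, 38 nmi): east 38 sin 227° = -27.79, north 38 cos 227° = -25.92
Leg 3 (272°, 34 nmi): east 34 sin 272° = -33.98, north 34 cos 272° = 1.19
Net: -59.27 east, -40.53 north. Distance = √((-59.27)² + (-40.53)²) = 71.802 nmi.

71.8 nmi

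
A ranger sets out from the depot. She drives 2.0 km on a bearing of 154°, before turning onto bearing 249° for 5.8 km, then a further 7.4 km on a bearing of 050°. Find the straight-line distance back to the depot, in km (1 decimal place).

1.4 km

Leg 1 (154°, 2.0 km): east 2.0 sin 154° = 0.88, north 2.0 cos 154° = -1.80
Leg 2 (249°, 5.8 km): east 5.8 sin 249° = -5.41, north 5.8 cos 249° = -2.08
Leg 3 (050°, 7.4 km): east 7.4 sin 50° = 5.67, north 7.4 cos 50° = 4.76
Net: 1.13 east, 0.88 north. Distance = √((1.13)² + (0.88)²) = 1.433 km.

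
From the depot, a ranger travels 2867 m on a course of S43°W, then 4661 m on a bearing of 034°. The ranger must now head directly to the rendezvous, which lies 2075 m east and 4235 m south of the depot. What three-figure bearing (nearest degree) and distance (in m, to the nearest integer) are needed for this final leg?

167°, 6169 m

Leg 1 (S43°W, 2867 m): east 2867 sin 223° = -1955.29, north 2867 cos 223° = -2096.79
Leg 2 (034°, 4661 m): east 4661 sin 34° = 2606.40, north 4661 cos 34° = 3864.14
Current position: (651.11, 1767.35). Target: (2075, -4235). Remaining: Δeast = 1423.89, Δnorth = -6002.35.
Bearing = atan2(1423.89, -6002.35) mod 360° = 166.65°; distance = √((1423.89)² + (-6002.35)²) = 6168.931 m.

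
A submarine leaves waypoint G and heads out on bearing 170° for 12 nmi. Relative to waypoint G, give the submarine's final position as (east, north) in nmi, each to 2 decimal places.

Leg 1 (170°, 12 nmi): east 12 sin 170° = 2.08, north 12 cos 170° = -11.82
Summing: 2.08 nmi east, -11.82 nmi north → (2.08, -11.82).

(2.08, -11.82)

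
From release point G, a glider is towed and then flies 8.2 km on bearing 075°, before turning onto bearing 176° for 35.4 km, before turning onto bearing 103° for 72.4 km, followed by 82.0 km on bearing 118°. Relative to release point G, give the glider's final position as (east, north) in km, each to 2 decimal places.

(153.34, -87.97)

Leg 1 (075°, 8.2 km): east 8.2 sin 75° = 7.92, north 8.2 cos 75° = 2.12
Leg 2 (176°, 35.4 km): east 35.4 sin 176° = 2.47, north 35.4 cos 176° = -35.31
Leg 3 (103°, 72.4 km): east 72.4 sin 103° = 70.54, north 72.4 cos 103° = -16.29
Leg 4 (118°, 82.0 km): east 82.0 sin 118° = 72.40, north 82.0 cos 118° = -38.50
Summing: 153.34 km east, -87.97 km north → (153.34, -87.97).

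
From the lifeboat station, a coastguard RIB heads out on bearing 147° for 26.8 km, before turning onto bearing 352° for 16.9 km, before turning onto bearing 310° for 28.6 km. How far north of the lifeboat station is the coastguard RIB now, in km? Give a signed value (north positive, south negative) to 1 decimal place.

12.6 km

Leg 1 (147°, 26.8 km): east 26.8 sin 147° = 14.60, north 26.8 cos 147° = -22.48
Leg 2 (352°, 16.9 km): east 16.9 sin 352° = -2.35, north 16.9 cos 352° = 16.74
Leg 3 (310°, 28.6 km): east 28.6 sin 310° = -21.91, north 28.6 cos 310° = 18.38
Net north component: 12.64 km.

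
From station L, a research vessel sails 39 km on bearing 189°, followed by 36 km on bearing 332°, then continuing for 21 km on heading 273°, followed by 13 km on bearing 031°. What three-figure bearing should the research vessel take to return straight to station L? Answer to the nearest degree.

098°

Leg 1 (189°, 39 km): east 39 sin 189° = -6.10, north 39 cos 189° = -38.52
Leg 2 (332°, 36 km): east 36 sin 332° = -16.90, north 36 cos 332° = 31.79
Leg 3 (273°, 21 km): east 21 sin 273° = -20.97, north 21 cos 273° = 1.10
Leg 4 (031°, 13 km): east 13 sin 31° = 6.70, north 13 cos 31° = 11.14
Net displacement: -37.28 east, 5.51 north. Direction back to start is (37.28, -5.51): bearing = atan2(37.28, -5.51) mod 360° = 98.41° ≈ 098°.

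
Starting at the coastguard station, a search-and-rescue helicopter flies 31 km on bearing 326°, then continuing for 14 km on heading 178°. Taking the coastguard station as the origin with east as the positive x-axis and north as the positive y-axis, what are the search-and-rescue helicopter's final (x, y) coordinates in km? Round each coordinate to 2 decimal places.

(-16.85, 11.71)

Leg 1 (326°, 31 km): east 31 sin 326° = -17.33, north 31 cos 326° = 25.70
Leg 2 (178°, 14 km): east 14 sin 178° = 0.49, north 14 cos 178° = -13.99
Summing: -16.85 km east, 11.71 km north → (-16.85, 11.71).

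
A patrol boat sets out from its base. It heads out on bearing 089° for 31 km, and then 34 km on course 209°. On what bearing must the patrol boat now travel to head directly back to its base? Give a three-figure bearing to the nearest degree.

Leg 1 (089°, 31 km): east 31 sin 89° = 31.00, north 31 cos 89° = 0.54
Leg 2 (209°, 34 km): east 34 sin 209° = -16.48, north 34 cos 209° = -29.74
Net displacement: 14.51 east, -29.20 north. Direction back to start is (-14.51, 29.20): bearing = atan2(-14.51, 29.20) mod 360° = 333.57° ≈ 334°.

334°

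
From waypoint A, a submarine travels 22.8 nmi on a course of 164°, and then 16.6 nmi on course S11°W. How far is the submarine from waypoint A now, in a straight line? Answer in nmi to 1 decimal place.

Leg 1 (164°, 22.8 nmi): east 22.8 sin 164° = 6.28, north 22.8 cos 164° = -21.92
Leg 2 (S11°W, 16.6 nmi): east 16.6 sin 191° = -3.17, north 16.6 cos 191° = -16.30
Net: 3.12 east, -38.21 north. Distance = √((3.12)² + (-38.21)²) = 38.339 nmi.

38.3 nmi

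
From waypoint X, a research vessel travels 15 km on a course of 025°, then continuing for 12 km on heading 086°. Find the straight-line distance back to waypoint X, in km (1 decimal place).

Leg 1 (025°, 15 km): east 15 sin 25° = 6.34, north 15 cos 25° = 13.59
Leg 2 (086°, 12 km): east 12 sin 86° = 11.97, north 12 cos 86° = 0.84
Net: 18.31 east, 14.43 north. Distance = √((18.31)² + (14.43)²) = 23.314 km.

23.3 km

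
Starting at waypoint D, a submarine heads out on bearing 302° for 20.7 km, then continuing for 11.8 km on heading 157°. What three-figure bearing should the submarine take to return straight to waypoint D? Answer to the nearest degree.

Leg 1 (302°, 20.7 km): east 20.7 sin 302° = -17.55, north 20.7 cos 302° = 10.97
Leg 2 (157°, 11.8 km): east 11.8 sin 157° = 4.61, north 11.8 cos 157° = -10.86
Net displacement: -12.94 east, 0.11 north. Direction back to start is (12.94, -0.11): bearing = atan2(12.94, -0.11) mod 360° = 90.48° ≈ 090°.

090°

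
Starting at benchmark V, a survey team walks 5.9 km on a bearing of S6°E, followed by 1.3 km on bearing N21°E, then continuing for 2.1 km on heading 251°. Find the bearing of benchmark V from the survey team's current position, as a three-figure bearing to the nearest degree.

Leg 1 (S6°E, 5.9 km): east 5.9 sin 174° = 0.62, north 5.9 cos 174° = -5.87
Leg 2 (N21°E, 1.3 km): east 1.3 sin 21° = 0.47, north 1.3 cos 21° = 1.21
Leg 3 (251°, 2.1 km): east 2.1 sin 251° = -1.99, north 2.1 cos 251° = -0.68
Net displacement: -0.90 east, -5.34 north. Direction back to start is (0.90, 5.34): bearing = atan2(0.90, 5.34) mod 360° = 9.60° ≈ 010°.

010°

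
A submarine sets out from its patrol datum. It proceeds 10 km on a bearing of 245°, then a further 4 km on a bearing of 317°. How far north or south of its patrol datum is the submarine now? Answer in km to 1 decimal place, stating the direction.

Leg 1 (245°, 10 km): east 10 sin 245° = -9.06, north 10 cos 245° = -4.23
Leg 2 (317°, 4 km): east 4 sin 317° = -2.73, north 4 cos 317° = 2.93
Net north component: -1.30 km.

1.3 km south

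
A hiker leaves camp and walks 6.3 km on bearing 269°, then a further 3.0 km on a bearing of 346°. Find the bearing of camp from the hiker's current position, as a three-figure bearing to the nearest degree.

112°

Leg 1 (269°, 6.3 km): east 6.3 sin 269° = -6.30, north 6.3 cos 269° = -0.11
Leg 2 (346°, 3.0 km): east 3.0 sin 346° = -0.73, north 3.0 cos 346° = 2.91
Net displacement: -7.02 east, 2.80 north. Direction back to start is (7.02, -2.80): bearing = atan2(7.02, -2.80) mod 360° = 111.74° ≈ 112°.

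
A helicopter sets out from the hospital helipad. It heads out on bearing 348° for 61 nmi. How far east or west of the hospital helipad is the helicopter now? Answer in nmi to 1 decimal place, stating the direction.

12.7 nmi west

Leg 1 (348°, 61 nmi): east 61 sin 348° = -12.68, north 61 cos 348° = 59.67
Net east component: -12.68 nmi.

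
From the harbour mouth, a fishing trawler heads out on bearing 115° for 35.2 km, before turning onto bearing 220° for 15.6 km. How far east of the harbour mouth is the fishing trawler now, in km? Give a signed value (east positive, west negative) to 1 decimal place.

21.9 km

Leg 1 (115°, 35.2 km): east 35.2 sin 115° = 31.90, north 35.2 cos 115° = -14.88
Leg 2 (220°, 15.6 km): east 15.6 sin 220° = -10.03, north 15.6 cos 220° = -11.95
Net east component: 21.87 km.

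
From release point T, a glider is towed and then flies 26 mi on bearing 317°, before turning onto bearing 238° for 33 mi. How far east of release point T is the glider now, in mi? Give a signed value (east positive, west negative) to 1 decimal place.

-45.7 mi

Leg 1 (317°, 26 mi): east 26 sin 317° = -17.73, north 26 cos 317° = 19.02
Leg 2 (238°, 33 mi): east 33 sin 238° = -27.99, north 33 cos 238° = -17.49
Net east component: -45.72 mi.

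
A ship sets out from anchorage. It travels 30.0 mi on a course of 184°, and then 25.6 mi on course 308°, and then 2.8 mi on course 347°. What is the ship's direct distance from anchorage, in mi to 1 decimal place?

Leg 1 (184°, 30.0 mi): east 30.0 sin 184° = -2.09, north 30.0 cos 184° = -29.93
Leg 2 (308°, 25.6 mi): east 25.6 sin 308° = -20.17, north 25.6 cos 308° = 15.76
Leg 3 (347°, 2.8 mi): east 2.8 sin 347° = -0.63, north 2.8 cos 347° = 2.73
Net: -22.90 east, -11.44 north. Distance = √((-22.90)² + (-11.44)²) = 25.594 mi.

25.6 mi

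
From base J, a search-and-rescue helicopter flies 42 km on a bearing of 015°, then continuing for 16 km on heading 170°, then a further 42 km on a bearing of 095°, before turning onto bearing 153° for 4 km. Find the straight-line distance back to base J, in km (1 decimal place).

Leg 1 (015°, 42 km): east 42 sin 15° = 10.87, north 42 cos 15° = 40.57
Leg 2 (170°, 16 km): east 16 sin 170° = 2.78, north 16 cos 170° = -15.76
Leg 3 (095°, 42 km): east 42 sin 95° = 41.84, north 42 cos 95° = -3.66
Leg 4 (153°, 4 km): east 4 sin 153° = 1.82, north 4 cos 153° = -3.56
Net: 57.30 east, 17.59 north. Distance = √((57.30)² + (17.59)²) = 59.943 km.

59.9 km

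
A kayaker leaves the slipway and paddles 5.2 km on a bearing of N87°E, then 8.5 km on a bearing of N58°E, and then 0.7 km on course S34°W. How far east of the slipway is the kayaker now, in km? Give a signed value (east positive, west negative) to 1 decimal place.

12.0 km

Leg 1 (N87°E, 5.2 km): east 5.2 sin 87° = 5.19, north 5.2 cos 87° = 0.27
Leg 2 (N58°E, 8.5 km): east 8.5 sin 58° = 7.21, north 8.5 cos 58° = 4.50
Leg 3 (S34°W, 0.7 km): east 0.7 sin 214° = -0.39, north 0.7 cos 214° = -0.58
Net east component: 12.01 km.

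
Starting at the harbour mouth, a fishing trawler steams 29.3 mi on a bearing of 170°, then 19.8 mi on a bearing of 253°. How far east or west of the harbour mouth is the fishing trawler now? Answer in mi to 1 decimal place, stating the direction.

13.8 mi west

Leg 1 (170°, 29.3 mi): east 29.3 sin 170° = 5.09, north 29.3 cos 170° = -28.85
Leg 2 (253°, 19.8 mi): east 19.8 sin 253° = -18.93, north 19.8 cos 253° = -5.79
Net east component: -13.85 mi.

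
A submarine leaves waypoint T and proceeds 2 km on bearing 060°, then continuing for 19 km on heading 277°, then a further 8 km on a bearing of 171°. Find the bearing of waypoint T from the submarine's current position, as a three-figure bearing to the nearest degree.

Leg 1 (060°, 2 km): east 2 sin 60° = 1.73, north 2 cos 60° = 1.00
Leg 2 (277°, 19 km): east 19 sin 277° = -18.86, north 19 cos 277° = 2.32
Leg 3 (171°, 8 km): east 8 sin 171° = 1.25, north 8 cos 171° = -7.90
Net displacement: -15.87 east, -4.59 north. Direction back to start is (15.87, 4.59): bearing = atan2(15.87, 4.59) mod 360° = 73.89° ≈ 074°.

074°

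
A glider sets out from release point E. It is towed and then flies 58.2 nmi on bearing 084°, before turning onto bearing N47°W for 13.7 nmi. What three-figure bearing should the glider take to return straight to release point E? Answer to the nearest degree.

Leg 1 (084°, 58.2 nmi): east 58.2 sin 84° = 57.88, north 58.2 cos 84° = 6.08
Leg 2 (N47°W, 13.7 nmi): east 13.7 sin 313° = -10.02, north 13.7 cos 313° = 9.34
Net displacement: 47.86 east, 15.43 north. Direction back to start is (-47.86, -15.43): bearing = atan2(-47.86, -15.43) mod 360° = 252.13° ≈ 252°.

252°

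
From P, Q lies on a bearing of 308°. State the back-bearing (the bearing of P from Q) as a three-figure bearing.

128°

Back-bearing = 308° − 180° = 128°.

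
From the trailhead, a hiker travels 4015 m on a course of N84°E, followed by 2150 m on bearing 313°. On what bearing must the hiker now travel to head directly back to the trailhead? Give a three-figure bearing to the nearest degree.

232°

Leg 1 (N84°E, 4015 m): east 4015 sin 84° = 3993.01, north 4015 cos 84° = 419.68
Leg 2 (313°, 2150 m): east 2150 sin 313° = -1572.41, north 2150 cos 313° = 1466.30
Net displacement: 2420.59 east, 1885.98 north. Direction back to start is (-2420.59, -1885.98): bearing = atan2(-2420.59, -1885.98) mod 360° = 232.08° ≈ 232°.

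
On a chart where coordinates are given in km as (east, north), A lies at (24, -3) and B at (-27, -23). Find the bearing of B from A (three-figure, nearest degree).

249°

Δeast = -27 − 24 = -51.00; Δnorth = -23 − -3 = -20.00.
Bearing = atan2(Δeast, Δnorth) mod 360° = 248.59° ≈ 249°.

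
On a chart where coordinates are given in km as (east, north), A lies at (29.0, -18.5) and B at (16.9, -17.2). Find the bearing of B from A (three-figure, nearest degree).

Δeast = 16.9 − 29.0 = -12.10; Δnorth = -17.2 − -18.5 = 1.30.
Bearing = atan2(Δeast, Δnorth) mod 360° = 276.13° ≈ 276°.

276°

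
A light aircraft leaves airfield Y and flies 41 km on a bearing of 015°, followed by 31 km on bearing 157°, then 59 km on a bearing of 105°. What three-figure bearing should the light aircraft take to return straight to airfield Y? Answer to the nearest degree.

273°

Leg 1 (015°, 41 km): east 41 sin 15° = 10.61, north 41 cos 15° = 39.60
Leg 2 (157°, 31 km): east 31 sin 157° = 12.11, north 31 cos 157° = -28.54
Leg 3 (105°, 59 km): east 59 sin 105° = 56.99, north 59 cos 105° = -15.27
Net displacement: 79.71 east, -4.20 north. Direction back to start is (-79.71, 4.20): bearing = atan2(-79.71, 4.20) mod 360° = 273.02° ≈ 273°.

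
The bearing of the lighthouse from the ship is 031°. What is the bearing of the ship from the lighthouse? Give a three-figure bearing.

Back-bearing = 031° + 180° = 211°.

211°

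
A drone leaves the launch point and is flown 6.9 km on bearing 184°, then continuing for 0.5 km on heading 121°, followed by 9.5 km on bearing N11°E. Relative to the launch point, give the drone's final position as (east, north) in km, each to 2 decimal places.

Leg 1 (184°, 6.9 km): east 6.9 sin 184° = -0.48, north 6.9 cos 184° = -6.88
Leg 2 (121°, 0.5 km): east 0.5 sin 121° = 0.43, north 0.5 cos 121° = -0.26
Leg 3 (N11°E, 9.5 km): east 9.5 sin 11° = 1.81, north 9.5 cos 11° = 9.33
Summing: 1.76 km east, 2.18 km north → (1.76, 2.18).

(1.76, 2.18)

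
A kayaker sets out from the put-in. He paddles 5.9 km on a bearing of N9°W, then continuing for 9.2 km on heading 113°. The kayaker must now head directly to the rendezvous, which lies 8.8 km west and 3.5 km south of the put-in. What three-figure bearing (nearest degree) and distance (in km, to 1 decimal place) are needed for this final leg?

Leg 1 (N9°W, 5.9 km): east 5.9 sin 351° = -0.92, north 5.9 cos 351° = 5.83
Leg 2 (113°, 9.2 km): east 9.2 sin 113° = 8.47, north 9.2 cos 113° = -3.59
Current position: (7.55, 2.23). Target: (-8.8, -3.5). Remaining: Δeast = -16.35, Δnorth = -5.73.
Bearing = atan2(-16.35, -5.73) mod 360° = 250.67°; distance = √((-16.35)² + (-5.73)²) = 17.322 km.

251°, 17.3 km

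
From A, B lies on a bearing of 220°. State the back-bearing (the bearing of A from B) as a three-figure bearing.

Back-bearing = 220° − 180° = 040°.

040°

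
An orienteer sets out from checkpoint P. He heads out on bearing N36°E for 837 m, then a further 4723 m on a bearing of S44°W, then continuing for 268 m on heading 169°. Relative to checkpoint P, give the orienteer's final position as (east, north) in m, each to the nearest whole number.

Leg 1 (N36°E, 837 m): east 837 sin 36° = 491.98, north 837 cos 36° = 677.15
Leg 2 (S44°W, 4723 m): east 4723 sin 224° = -3280.87, north 4723 cos 224° = -3397.44
Leg 3 (169°, 268 m): east 268 sin 169° = 51.14, north 268 cos 169° = -263.08
Summing: -2737.76 m east, -2983.37 m north → (-2738, -2983).

(-2738, -2983)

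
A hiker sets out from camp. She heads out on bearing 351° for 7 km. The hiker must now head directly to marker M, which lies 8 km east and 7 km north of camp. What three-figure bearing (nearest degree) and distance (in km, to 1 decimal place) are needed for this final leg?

Leg 1 (351°, 7 km): east 7 sin 351° = -1.10, north 7 cos 351° = 6.91
Current position: (-1.10, 6.91). Target: (8, 7). Remaining: Δeast = 9.10, Δnorth = 0.09.
Bearing = atan2(9.10, 0.09) mod 360° = 89.46°; distance = √((9.10)² + (0.09)²) = 9.095 km.

089°, 9.1 km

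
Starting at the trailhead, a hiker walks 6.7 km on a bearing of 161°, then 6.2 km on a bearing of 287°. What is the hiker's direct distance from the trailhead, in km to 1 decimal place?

5.9 km

Leg 1 (161°, 6.7 km): east 6.7 sin 161° = 2.18, north 6.7 cos 161° = -6.33
Leg 2 (287°, 6.2 km): east 6.2 sin 287° = -5.93, north 6.2 cos 287° = 1.81
Net: -3.75 east, -4.52 north. Distance = √((-3.75)² + (-4.52)²) = 5.873 km.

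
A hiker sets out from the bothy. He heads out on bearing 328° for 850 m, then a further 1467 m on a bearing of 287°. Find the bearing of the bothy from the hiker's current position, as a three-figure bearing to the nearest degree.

Leg 1 (328°, 850 m): east 850 sin 328° = -450.43, north 850 cos 328° = 720.84
Leg 2 (287°, 1467 m): east 1467 sin 287° = -1402.90, north 1467 cos 287° = 428.91
Net displacement: -1853.33 east, 1149.75 north. Direction back to start is (1853.33, -1149.75): bearing = atan2(1853.33, -1149.75) mod 360° = 121.81° ≈ 122°.

122°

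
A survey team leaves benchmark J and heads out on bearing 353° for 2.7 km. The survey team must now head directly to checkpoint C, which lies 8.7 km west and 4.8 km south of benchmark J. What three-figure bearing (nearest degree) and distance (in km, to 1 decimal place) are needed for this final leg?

228°, 11.2 km

Leg 1 (353°, 2.7 km): east 2.7 sin 353° = -0.33, north 2.7 cos 353° = 2.68
Current position: (-0.33, 2.68). Target: (-8.7, -4.8). Remaining: Δeast = -8.37, Δnorth = -7.48.
Bearing = atan2(-8.37, -7.48) mod 360° = 228.22°; distance = √((-8.37)² + (-7.48)²) = 11.226 km.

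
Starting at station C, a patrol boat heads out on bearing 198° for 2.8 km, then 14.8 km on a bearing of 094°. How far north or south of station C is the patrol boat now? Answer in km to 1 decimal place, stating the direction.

3.7 km south

Leg 1 (198°, 2.8 km): east 2.8 sin 198° = -0.87, north 2.8 cos 198° = -2.66
Leg 2 (094°, 14.8 km): east 14.8 sin 94° = 14.76, north 14.8 cos 94° = -1.03
Net north component: -3.70 km.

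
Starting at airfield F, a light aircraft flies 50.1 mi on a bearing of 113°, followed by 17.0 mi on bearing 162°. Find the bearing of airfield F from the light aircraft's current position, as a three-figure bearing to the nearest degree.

Leg 1 (113°, 50.1 mi): east 50.1 sin 113° = 46.12, north 50.1 cos 113° = -19.58
Leg 2 (162°, 17.0 mi): east 17.0 sin 162° = 5.25, north 17.0 cos 162° = -16.17
Net displacement: 51.37 east, -35.74 north. Direction back to start is (-51.37, 35.74): bearing = atan2(-51.37, 35.74) mod 360° = 304.83° ≈ 305°.

305°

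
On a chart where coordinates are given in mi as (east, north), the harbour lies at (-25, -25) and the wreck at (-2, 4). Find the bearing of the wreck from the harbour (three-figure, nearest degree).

038°

Δeast = -2 − -25 = 23.00; Δnorth = 4 − -25 = 29.00.
Bearing = atan2(Δeast, Δnorth) mod 360° = 38.42° ≈ 038°.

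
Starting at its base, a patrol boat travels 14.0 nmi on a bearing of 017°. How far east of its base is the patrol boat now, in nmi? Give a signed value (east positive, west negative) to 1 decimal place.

Leg 1 (017°, 14.0 nmi): east 14.0 sin 17° = 4.09, north 14.0 cos 17° = 13.39
Net east component: 4.09 nmi.

4.1 nmi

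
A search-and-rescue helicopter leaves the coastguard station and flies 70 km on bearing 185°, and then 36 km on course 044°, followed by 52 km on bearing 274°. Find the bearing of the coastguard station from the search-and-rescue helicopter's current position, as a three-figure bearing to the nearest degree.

039°

Leg 1 (185°, 70 km): east 70 sin 185° = -6.10, north 70 cos 185° = -69.73
Leg 2 (044°, 36 km): east 36 sin 44° = 25.01, north 36 cos 44° = 25.90
Leg 3 (274°, 52 km): east 52 sin 274° = -51.87, north 52 cos 274° = 3.63
Net displacement: -32.97 east, -40.21 north. Direction back to start is (32.97, 40.21): bearing = atan2(32.97, 40.21) mod 360° = 39.35° ≈ 039°.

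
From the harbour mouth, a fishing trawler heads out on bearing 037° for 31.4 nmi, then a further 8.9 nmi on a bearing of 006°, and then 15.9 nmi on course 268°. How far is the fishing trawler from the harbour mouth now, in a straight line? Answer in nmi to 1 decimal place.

33.6 nmi

Leg 1 (037°, 31.4 nmi): east 31.4 sin 37° = 18.90, north 31.4 cos 37° = 25.08
Leg 2 (006°, 8.9 nmi): east 8.9 sin 6° = 0.93, north 8.9 cos 6° = 8.85
Leg 3 (268°, 15.9 nmi): east 15.9 sin 268° = -15.89, north 15.9 cos 268° = -0.55
Net: 3.94 east, 33.37 north. Distance = √((3.94)² + (33.37)²) = 33.605 nmi.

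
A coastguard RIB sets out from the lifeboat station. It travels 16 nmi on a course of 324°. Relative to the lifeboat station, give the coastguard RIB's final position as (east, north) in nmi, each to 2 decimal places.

(-9.40, 12.94)

Leg 1 (324°, 16 nmi): east 16 sin 324° = -9.40, north 16 cos 324° = 12.94
Summing: -9.40 nmi east, 12.94 nmi north → (-9.40, 12.94).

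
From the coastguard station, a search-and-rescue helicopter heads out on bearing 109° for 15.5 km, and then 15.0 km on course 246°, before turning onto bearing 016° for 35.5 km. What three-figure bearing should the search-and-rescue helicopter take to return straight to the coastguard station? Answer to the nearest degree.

205°

Leg 1 (109°, 15.5 km): east 15.5 sin 109° = 14.66, north 15.5 cos 109° = -5.05
Leg 2 (246°, 15.0 km): east 15.0 sin 246° = -13.70, north 15.0 cos 246° = -6.10
Leg 3 (016°, 35.5 km): east 35.5 sin 16° = 9.79, north 35.5 cos 16° = 34.12
Net displacement: 10.74 east, 22.98 north. Direction back to start is (-10.74, -22.98): bearing = atan2(-10.74, -22.98) mod 360° = 205.05° ≈ 205°.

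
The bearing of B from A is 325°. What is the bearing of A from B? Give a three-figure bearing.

Back-bearing = 325° − 180° = 145°.

145°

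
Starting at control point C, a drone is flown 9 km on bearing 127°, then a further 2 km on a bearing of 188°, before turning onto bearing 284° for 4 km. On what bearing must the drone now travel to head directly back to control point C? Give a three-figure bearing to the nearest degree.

335°

Leg 1 (127°, 9 km): east 9 sin 127° = 7.19, north 9 cos 127° = -5.42
Leg 2 (188°, 2 km): east 2 sin 188° = -0.28, north 2 cos 188° = -1.98
Leg 3 (284°, 4 km): east 4 sin 284° = -3.88, north 4 cos 284° = 0.97
Net displacement: 3.03 east, -6.43 north. Direction back to start is (-3.03, 6.43): bearing = atan2(-3.03, 6.43) mod 360° = 334.78° ≈ 335°.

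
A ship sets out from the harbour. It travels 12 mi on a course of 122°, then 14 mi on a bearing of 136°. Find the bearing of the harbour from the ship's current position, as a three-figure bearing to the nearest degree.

310°

Leg 1 (122°, 12 mi): east 12 sin 122° = 10.18, north 12 cos 122° = -6.36
Leg 2 (136°, 14 mi): east 14 sin 136° = 9.73, north 14 cos 136° = -10.07
Net displacement: 19.90 east, -16.43 north. Direction back to start is (-19.90, 16.43): bearing = atan2(-19.90, 16.43) mod 360° = 309.54° ≈ 310°.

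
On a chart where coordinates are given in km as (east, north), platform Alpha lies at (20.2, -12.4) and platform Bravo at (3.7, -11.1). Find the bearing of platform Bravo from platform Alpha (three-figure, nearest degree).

275°

Δeast = 3.7 − 20.2 = -16.50; Δnorth = -11.1 − -12.4 = 1.30.
Bearing = atan2(Δeast, Δnorth) mod 360° = 274.50° ≈ 275°.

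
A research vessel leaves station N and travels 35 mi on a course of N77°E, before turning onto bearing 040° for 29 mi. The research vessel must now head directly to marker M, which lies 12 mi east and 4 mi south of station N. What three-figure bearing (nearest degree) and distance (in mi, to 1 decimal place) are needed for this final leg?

Leg 1 (N77°E, 35 mi): east 35 sin 77° = 34.10, north 35 cos 77° = 7.87
Leg 2 (040°, 29 mi): east 29 sin 40° = 18.64, north 29 cos 40° = 22.22
Current position: (52.74, 30.09). Target: (12, -4). Remaining: Δeast = -40.74, Δnorth = -34.09.
Bearing = atan2(-40.74, -34.09) mod 360° = 230.08°; distance = √((-40.74)² + (-34.09)²) = 53.123 mi.

230°, 53.1 mi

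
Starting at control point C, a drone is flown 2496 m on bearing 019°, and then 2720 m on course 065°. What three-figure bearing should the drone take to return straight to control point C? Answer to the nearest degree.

Leg 1 (019°, 2496 m): east 2496 sin 19° = 812.62, north 2496 cos 19° = 2360.01
Leg 2 (065°, 2720 m): east 2720 sin 65° = 2465.16, north 2720 cos 65° = 1149.52
Net displacement: 3277.78 east, 3509.54 north. Direction back to start is (-3277.78, -3509.54): bearing = atan2(-3277.78, -3509.54) mod 360° = 223.04° ≈ 223°.

223°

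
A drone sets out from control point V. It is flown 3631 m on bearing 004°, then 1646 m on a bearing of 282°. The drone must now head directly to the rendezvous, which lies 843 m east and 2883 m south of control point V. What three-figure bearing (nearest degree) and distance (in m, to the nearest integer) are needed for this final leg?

162°, 7192 m

Leg 1 (004°, 3631 m): east 3631 sin 4° = 253.29, north 3631 cos 4° = 3622.16
Leg 2 (282°, 1646 m): east 1646 sin 282° = -1610.03, north 1646 cos 282° = 342.22
Current position: (-1356.75, 3964.38). Target: (843, -2883). Remaining: Δeast = 2199.75, Δnorth = -6847.38.
Bearing = atan2(2199.75, -6847.38) mod 360° = 162.19°; distance = √((2199.75)² + (-6847.38)²) = 7192.041 m.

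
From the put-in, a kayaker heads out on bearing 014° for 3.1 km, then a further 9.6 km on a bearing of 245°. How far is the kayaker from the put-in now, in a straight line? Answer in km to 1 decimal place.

Leg 1 (014°, 3.1 km): east 3.1 sin 14° = 0.75, north 3.1 cos 14° = 3.01
Leg 2 (245°, 9.6 km): east 9.6 sin 245° = -8.70, north 9.6 cos 245° = -4.06
Net: -7.95 east, -1.05 north. Distance = √((-7.95)² + (-1.05)²) = 8.020 km.

8.0 km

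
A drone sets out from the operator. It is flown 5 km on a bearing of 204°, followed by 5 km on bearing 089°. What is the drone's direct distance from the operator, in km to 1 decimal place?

Leg 1 (204°, 5 km): east 5 sin 204° = -2.03, north 5 cos 204° = -4.57
Leg 2 (089°, 5 km): east 5 sin 89° = 5.00, north 5 cos 89° = 0.09
Net: 2.97 east, -4.48 north. Distance = √((2.97)² + (-4.48)²) = 5.373 km.

5.4 km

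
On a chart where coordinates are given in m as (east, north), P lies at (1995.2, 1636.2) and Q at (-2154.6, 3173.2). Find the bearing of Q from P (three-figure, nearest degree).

Δeast = -2154.6 − 1995.2 = -4149.80; Δnorth = 3173.2 − 1636.2 = 1537.00.
Bearing = atan2(Δeast, Δnorth) mod 360° = 290.32° ≈ 290°.

290°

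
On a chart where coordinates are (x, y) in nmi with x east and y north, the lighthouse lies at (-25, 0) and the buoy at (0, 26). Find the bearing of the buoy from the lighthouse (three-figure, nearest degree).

044°

Δeast = 0 − -25 = 25.00; Δnorth = 26 − 0 = 26.00.
Bearing = atan2(Δeast, Δnorth) mod 360° = 43.88° ≈ 044°.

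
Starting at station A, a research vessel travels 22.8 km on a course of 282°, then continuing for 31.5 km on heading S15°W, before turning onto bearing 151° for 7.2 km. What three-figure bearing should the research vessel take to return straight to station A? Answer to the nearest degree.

040°

Leg 1 (282°, 22.8 km): east 22.8 sin 282° = -22.30, north 22.8 cos 282° = 4.74
Leg 2 (S15°W, 31.5 km): east 31.5 sin 195° = -8.15, north 31.5 cos 195° = -30.43
Leg 3 (151°, 7.2 km): east 7.2 sin 151° = 3.49, north 7.2 cos 151° = -6.30
Net displacement: -26.96 east, -31.98 north. Direction back to start is (26.96, 31.98): bearing = atan2(26.96, 31.98) mod 360° = 40.13° ≈ 040°.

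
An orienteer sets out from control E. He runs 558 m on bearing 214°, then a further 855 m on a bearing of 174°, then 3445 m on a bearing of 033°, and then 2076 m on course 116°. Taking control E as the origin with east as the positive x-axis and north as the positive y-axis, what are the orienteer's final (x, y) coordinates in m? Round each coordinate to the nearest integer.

(3520, 666)

Leg 1 (214°, 558 m): east 558 sin 214° = -312.03, north 558 cos 214° = -462.60
Leg 2 (174°, 855 m): east 855 sin 174° = 89.37, north 855 cos 174° = -850.32
Leg 3 (033°, 3445 m): east 3445 sin 33° = 1876.28, north 3445 cos 33° = 2889.22
Leg 4 (116°, 2076 m): east 2076 sin 116° = 1865.90, north 2076 cos 116° = -910.06
Summing: 3519.52 m east, 666.24 m north → (3520, 666).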